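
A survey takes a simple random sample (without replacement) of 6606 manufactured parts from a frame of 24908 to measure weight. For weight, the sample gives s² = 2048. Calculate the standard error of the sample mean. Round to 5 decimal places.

0.47728

Under SRS without replacement, Var(ȳ) = (1 − f)·s²/n with f = n/N = 6606/24908 = 0.26521599.
Var(ȳ) = (1 − 0.26521599)·2048/6606 = 0.73478401·0.31002119 = 0.22779861.
SE(ȳ) = √(0.22779861) = 0.47728.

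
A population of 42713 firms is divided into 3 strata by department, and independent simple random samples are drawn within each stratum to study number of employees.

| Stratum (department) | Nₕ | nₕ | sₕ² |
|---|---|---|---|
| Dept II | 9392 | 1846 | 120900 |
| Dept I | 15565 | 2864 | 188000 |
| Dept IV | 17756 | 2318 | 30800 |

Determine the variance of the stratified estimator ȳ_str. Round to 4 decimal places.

Var(ȳ_str) = Σₕ Wₕ²(1 − fₕ)sₕ²/nₕ with Wₕ = Nₕ/N, N = 42713.
Dept II: Wₕ = 0.21988622; term = 0.21988622²·(1 − 0.19655026)·120900/1846 = 2.5441888.
Dept I: Wₕ = 0.36440896; term = 0.36440896²·(1 − 0.18400257)·188000/2864 = 7.1129823.
Dept IV: Wₕ = 0.41570482; term = 0.41570482²·(1 − 0.13054742)·30800/2318 = 1.9964264.
Sum = 11.653598.

11.6536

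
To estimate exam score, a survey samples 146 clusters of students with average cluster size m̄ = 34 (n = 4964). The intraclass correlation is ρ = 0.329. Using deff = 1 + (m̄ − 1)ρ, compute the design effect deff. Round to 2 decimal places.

deff = 1 + (34 − 1)·0.329 = 1 + 10.857 = 11.857.

11.86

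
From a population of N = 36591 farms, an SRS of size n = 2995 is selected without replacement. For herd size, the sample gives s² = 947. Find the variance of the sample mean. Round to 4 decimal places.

Under SRS without replacement, Var(ȳ) = (1 − f)·s²/n with f = n/N = 2995/36591 = 0.08185073.
Var(ȳ) = (1 − 0.08185073)·947/2995 = 0.91814927·0.31619366 = 0.29031298.

0.2903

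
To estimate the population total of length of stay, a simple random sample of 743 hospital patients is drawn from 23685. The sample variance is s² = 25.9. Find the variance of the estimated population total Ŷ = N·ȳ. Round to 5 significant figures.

1.8942 × 10^7

Var(Ŷ) = N²·Var(ȳ) = N²·(1 − n/N)·s²/n.
f = 743/23685 = 0.03137007; Var(ȳ) = 0.96862993·25.9/743 = 0.033765162.
Var(Ŷ) = 23685² · 0.033765162 = 1.8941554 × 10^7.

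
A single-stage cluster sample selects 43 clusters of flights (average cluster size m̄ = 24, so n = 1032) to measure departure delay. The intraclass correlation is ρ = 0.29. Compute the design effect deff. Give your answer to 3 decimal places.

deff = 1 + (24 − 1)·0.29 = 1 + 6.67 = 7.67.

7.670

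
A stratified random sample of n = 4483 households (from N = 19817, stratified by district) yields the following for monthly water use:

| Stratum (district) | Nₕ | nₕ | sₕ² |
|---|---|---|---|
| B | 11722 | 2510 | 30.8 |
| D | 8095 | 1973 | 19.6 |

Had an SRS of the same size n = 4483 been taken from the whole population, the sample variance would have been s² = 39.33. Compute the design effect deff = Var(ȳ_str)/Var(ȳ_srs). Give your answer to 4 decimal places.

Var(ȳ_str) = Σ Wₕ²(1−fₕ)sₕ²/nₕ with Wₕ = Nₕ/19817:
  B: (11722/19817)²·(1−2510/11722)·30.8/2510 = 0.0033740912
  D: (8095/19817)²·(1−1973/8095)·19.6/1973 = 0.0012536126
  → Var(ȳ_str) = 0.0046277038.
Var(ȳ_srs) = (1 − 4483/19817)·39.33/4483 = 0.0067884833.
deff = 0.0046277038 / 0.0067884833 = 0.6817.

0.6817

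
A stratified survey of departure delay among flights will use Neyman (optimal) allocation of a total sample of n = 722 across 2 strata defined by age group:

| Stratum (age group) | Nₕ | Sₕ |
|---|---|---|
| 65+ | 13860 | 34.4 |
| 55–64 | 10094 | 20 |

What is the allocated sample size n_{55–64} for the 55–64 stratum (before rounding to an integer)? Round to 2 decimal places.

214.77

Neyman allocation: nₕ = n·NₕSₕ / Σⱼ NⱼSⱼ.
Σ NⱼSⱼ = 13860·34.4 + 10094·20 = 678664.
n_{55–64} = 722·10094·20 / 678664 = 214.77.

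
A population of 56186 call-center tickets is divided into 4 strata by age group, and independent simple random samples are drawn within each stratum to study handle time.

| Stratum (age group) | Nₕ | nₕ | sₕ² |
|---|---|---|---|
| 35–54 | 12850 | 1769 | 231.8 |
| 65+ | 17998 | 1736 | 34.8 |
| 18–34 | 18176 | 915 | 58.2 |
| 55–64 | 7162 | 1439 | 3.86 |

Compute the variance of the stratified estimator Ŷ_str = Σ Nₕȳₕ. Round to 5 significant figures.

4.4591 × 10^7

Var(Ŷ_str) = Σₕ Nₕ²(1 − fₕ)sₕ²/nₕ.
35–54: 12850²·(1 − 1769/12850)·231.8/1769 = 1.8658111 × 10^7.
65+: 17998²·(1 − 1736/17998)·34.8/1736 = 5.8671572 × 10^6.
18–34: 18176²·(1 − 915/18176)·58.2/915 = 1.9955663 × 10^7.
55–64: 7162²·(1 − 1439/7162)·3.86/1439 = 109947.3.
Sum = 4.4590879 × 10^7.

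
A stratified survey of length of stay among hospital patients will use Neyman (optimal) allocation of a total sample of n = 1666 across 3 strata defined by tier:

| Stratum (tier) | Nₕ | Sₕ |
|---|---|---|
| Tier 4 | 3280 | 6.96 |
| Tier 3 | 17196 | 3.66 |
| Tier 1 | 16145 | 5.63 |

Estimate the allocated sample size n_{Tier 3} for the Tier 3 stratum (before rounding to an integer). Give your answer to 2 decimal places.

Neyman allocation: nₕ = n·NₕSₕ / Σⱼ NⱼSⱼ.
Σ NⱼSⱼ = 3280·6.96 + 17196·3.66 + 16145·5.63 = 176662.51.
n_{Tier 3} = 1666·17196·3.66 / 176662.51 = 593.53.

593.53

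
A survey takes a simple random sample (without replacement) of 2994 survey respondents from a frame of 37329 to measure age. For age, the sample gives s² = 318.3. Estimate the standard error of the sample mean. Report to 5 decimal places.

Under SRS without replacement, Var(ȳ) = (1 − f)·s²/n with f = n/N = 2994/37329 = 0.08020574.
Var(ȳ) = (1 − 0.08020574)·318.3/2994 = 0.91979426·0.10631263 = 0.097785743.
SE(ȳ) = √(0.097785743) = 0.31271.

0.31271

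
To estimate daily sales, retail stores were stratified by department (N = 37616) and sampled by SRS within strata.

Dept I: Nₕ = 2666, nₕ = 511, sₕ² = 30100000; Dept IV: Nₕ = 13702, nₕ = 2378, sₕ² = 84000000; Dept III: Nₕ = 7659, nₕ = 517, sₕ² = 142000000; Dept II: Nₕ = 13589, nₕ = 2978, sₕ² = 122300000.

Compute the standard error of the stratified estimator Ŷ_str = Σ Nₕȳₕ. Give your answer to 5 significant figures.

Var(Ŷ_str) = Σₕ Nₕ²(1 − fₕ)sₕ²/nₕ.
Dept I: 2666²·(1 − 511/2666)·30100000/511 = 3.3841766 × 10^11.
Dept IV: 13702²·(1 − 2378/13702)·84000000/2378 = 5.4808922 × 10^12.
Dept III: 7659²·(1 − 517/7659)·142000000/517 = 1.5024143 × 10^13.
Dept II: 13589²·(1 − 2978/13589)·122300000/2978 = 5.9216888 × 10^12.
Sum = 2.6765142 × 10^13.
SE = √(2.6765142 × 10^13) = 5.1735 × 10^6.

5.1735 × 10^6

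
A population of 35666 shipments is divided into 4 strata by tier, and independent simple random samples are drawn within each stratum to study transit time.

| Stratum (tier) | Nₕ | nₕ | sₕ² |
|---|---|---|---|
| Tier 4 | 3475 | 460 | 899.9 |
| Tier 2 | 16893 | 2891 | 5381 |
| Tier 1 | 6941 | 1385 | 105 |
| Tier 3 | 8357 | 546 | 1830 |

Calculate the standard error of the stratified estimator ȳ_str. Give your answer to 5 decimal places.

Var(ȳ_str) = Σₕ Wₕ²(1 − fₕ)sₕ²/nₕ with Wₕ = Nₕ/N, N = 35666.
Tier 4: Wₕ = 0.09743173; term = 0.09743173²·(1 − 0.13237410)·899.9/460 = 0.016112752.
Tier 2: Wₕ = 0.47364437; term = 0.47364437²·(1 − 0.17113597)·5381/2891 = 0.34610107.
Tier 1: Wₕ = 0.19461111; term = 0.19461111²·(1 − 0.19953897)·105/1385 = 0.0022983438.
Tier 3: Wₕ = 0.23431279; term = 0.23431279²·(1 − 0.06533445)·1830/546 = 0.17199138.
Sum = 0.53650355.
SE = √(0.53650355) = 0.73246.

0.73246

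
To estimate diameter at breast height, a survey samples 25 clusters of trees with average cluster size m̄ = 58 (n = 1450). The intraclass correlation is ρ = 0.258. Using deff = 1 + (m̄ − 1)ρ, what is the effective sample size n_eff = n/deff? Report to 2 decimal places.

92.32

deff = 1 + (58 − 1)·0.258 = 1 + 14.706 = 15.706.
n_eff = 1450 / 15.706 = 92.32.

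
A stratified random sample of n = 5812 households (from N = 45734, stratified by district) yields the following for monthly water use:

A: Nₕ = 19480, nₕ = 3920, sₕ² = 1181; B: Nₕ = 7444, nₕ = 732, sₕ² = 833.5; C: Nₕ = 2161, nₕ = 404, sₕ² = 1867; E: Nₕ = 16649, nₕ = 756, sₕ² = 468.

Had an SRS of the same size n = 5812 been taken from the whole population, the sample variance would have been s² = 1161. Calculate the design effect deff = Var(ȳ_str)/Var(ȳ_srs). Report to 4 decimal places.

0.9036

Var(ȳ_str) = Σ Wₕ²(1−fₕ)sₕ²/nₕ with Wₕ = Nₕ/45734:
  A: (19480/45734)²·(1−3920/19480)·1181/3920 = 0.043660027
  B: (7444/45734)²·(1−732/7444)·833.5/732 = 0.027200348
  C: (2161/45734)²·(1−404/2161)·1867/404 = 0.0083890176
  E: (16649/45734)²·(1−756/16649)·468/756 = 0.078314056
  → Var(ȳ_str) = 0.15756345.
Var(ȳ_srs) = (1 − 5812/45734)·1161/5812 = 0.17437319.
deff = 0.15756345 / 0.17437319 = 0.9036.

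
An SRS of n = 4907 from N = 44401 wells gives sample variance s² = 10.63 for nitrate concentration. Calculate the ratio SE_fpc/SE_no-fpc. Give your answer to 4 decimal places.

f = n/N = 4907/44401 = 0.11051553.
SE_no-fpc = √(s²/n) = 0.046543453; SE_fpc = √((1−f)s²/n) = 0.043896287.
Ratio = √(1−f) = 0.94312484.

0.9431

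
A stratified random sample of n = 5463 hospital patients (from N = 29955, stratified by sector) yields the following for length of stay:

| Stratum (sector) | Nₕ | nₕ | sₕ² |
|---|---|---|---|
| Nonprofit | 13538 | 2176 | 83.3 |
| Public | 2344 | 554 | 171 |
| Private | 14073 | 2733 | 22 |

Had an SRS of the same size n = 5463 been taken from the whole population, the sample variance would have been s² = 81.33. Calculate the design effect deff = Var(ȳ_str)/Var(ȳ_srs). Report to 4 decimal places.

0.7753

Var(ȳ_str) = Σ Wₕ²(1−fₕ)sₕ²/nₕ with Wₕ = Nₕ/29955:
  Nonprofit: (13538/29955)²·(1−2176/13538)·83.3/2176 = 0.0065623102
  Public: (2344/29955)²·(1−554/2344)·171/554 = 0.0014433057
  Private: (14073/29955)²·(1−2733/14073)·22/2733 = 0.001431674
  → Var(ȳ_str) = 0.0094372899.
Var(ȳ_srs) = (1 − 5463/29955)·81.33/5463 = 0.012172352.
deff = 0.0094372899 / 0.012172352 = 0.7753.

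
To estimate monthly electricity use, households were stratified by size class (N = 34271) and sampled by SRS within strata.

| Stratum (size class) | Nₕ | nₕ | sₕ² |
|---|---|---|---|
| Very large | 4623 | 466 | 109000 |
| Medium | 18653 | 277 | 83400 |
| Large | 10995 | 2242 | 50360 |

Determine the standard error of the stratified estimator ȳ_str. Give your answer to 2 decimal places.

9.67

Var(ȳ_str) = Σₕ Wₕ²(1 − fₕ)sₕ²/nₕ with Wₕ = Nₕ/N, N = 34271.
Very large: Wₕ = 0.13489539; term = 0.13489539²·(1 − 0.10080035)·109000/466 = 3.8272863.
Medium: Wₕ = 0.54427942; term = 0.54427942²·(1 − 0.01485016)·83400/277 = 87.868336.
Large: Wₕ = 0.32082519; term = 0.32082519²·(1 − 0.20391087)·50360/2242 = 1.8405547.
Sum = 93.536177.
SE = √(93.536177) = 9.67.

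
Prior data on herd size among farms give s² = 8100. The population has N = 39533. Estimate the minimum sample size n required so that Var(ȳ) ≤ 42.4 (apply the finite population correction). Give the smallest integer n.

191

Without fpc, n₀ = s²/D = 8100/42.4 = 191.0377.
With fpc, (1 − n/N)·s²/n ≤ D requires n ≥ n₀/(1 + n₀/N) = 191.0377/(1 + 191.0377/39533) = 190.1190.
Rounding up, n = 191.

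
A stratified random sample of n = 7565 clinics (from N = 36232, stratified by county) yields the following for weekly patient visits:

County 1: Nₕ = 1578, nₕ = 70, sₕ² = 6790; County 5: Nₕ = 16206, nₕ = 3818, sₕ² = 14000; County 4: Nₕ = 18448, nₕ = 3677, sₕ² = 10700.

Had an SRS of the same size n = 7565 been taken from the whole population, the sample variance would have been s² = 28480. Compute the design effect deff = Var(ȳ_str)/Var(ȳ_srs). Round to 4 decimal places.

0.4501

Var(ȳ_str) = Σ Wₕ²(1−fₕ)sₕ²/nₕ with Wₕ = Nₕ/36232:
  County 1: (1578/36232)²·(1−70/1578)·6790/70 = 0.17583101
  County 5: (16206/36232)²·(1−3818/16206)·14000/3818 = 0.56076968
  County 4: (18448/36232)²·(1−3677/18448)·10700/3677 = 0.60403864
  → Var(ȳ_str) = 1.3406393.
Var(ȳ_srs) = (1 − 7565/36232)·28480/7565 = 2.9786604.
deff = 1.3406393 / 2.9786604 = 0.4501.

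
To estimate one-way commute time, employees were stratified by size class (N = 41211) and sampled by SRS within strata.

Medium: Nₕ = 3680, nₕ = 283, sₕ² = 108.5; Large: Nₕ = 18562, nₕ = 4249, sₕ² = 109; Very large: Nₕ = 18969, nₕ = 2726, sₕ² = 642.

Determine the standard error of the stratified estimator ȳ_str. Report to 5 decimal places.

0.22262

Var(ȳ_str) = Σₕ Wₕ²(1 − fₕ)sₕ²/nₕ with Wₕ = Nₕ/N, N = 41211.
Medium: Wₕ = 0.08929655; term = 0.08929655²·(1 − 0.07690217)·108.5/283 = 0.0028220218.
Large: Wₕ = 0.45041372; term = 0.45041372²·(1 − 0.22890852)·109/4249 = 0.0040129976.
Very large: Wₕ = 0.46028973; term = 0.46028973²·(1 − 0.14370816)·642/2726 = 0.042726129.
Sum = 0.049561148.
SE = √(0.049561148) = 0.22262.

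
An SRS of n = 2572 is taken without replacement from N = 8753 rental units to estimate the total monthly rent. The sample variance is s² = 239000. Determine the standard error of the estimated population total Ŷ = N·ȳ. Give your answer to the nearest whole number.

Var(Ŷ) = N²·Var(ȳ) = N²·(1 − n/N)·s²/n.
f = 2572/8753 = 0.29384211; Var(ȳ) = 0.70615789·239000/2572 = 65.618871.
Var(Ŷ) = 8753² · 65.618871 = 5.0273904 × 10^9.
SE(Ŷ) = √(5.0273904 × 10^9) = 70904.

70904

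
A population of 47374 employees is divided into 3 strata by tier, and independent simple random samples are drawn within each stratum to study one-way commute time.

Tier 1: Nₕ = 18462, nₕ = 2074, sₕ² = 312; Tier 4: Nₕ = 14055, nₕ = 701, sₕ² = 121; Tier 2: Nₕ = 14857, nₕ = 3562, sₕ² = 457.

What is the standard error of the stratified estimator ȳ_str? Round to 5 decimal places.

Var(ȳ_str) = Σₕ Wₕ²(1 − fₕ)sₕ²/nₕ with Wₕ = Nₕ/N, N = 47374.
Tier 1: Wₕ = 0.38970743; term = 0.38970743²·(1 − 0.11233886)·312/2074 = 0.020280116.
Tier 4: Wₕ = 0.29668172; term = 0.29668172²·(1 − 0.04987549)·121/701 = 0.014435421.
Tier 2: Wₕ = 0.31361084; term = 0.31361084²·(1 − 0.23975231)·457/3562 = 0.0095931124.
Sum = 0.044308649.
SE = √(0.044308649) = 0.21050.

0.21050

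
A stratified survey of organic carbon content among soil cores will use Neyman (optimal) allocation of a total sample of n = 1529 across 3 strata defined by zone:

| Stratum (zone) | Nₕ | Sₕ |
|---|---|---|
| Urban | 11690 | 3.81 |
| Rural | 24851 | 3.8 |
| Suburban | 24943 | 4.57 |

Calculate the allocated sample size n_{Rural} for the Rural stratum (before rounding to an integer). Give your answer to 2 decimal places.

Neyman allocation: nₕ = n·NₕSₕ / Σⱼ NⱼSⱼ.
Σ NⱼSⱼ = 11690·3.81 + 24851·3.8 + 24943·4.57 = 252962.21.
n_{Rural} = 1529·24851·3.8 / 252962.21 = 570.79.

570.79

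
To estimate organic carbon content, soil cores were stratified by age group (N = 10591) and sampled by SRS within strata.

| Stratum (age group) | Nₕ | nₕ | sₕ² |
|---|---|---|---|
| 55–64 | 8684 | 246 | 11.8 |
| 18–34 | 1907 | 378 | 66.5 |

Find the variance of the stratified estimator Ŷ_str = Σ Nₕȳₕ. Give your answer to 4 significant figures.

4.028 × 10^6

Var(Ŷ_str) = Σₕ Nₕ²(1 − fₕ)sₕ²/nₕ.
55–64: 8684²·(1 − 246/8684)·11.8/246 = 3.5148455 × 10^6.
18–34: 1907²·(1 − 378/1907)·66.5/378 = 512965.34.
Sum = 4.0278108 × 10^6.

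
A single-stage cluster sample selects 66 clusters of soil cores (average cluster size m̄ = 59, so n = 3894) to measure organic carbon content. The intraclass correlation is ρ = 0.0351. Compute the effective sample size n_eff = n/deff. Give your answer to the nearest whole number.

1283

deff = 1 + (59 − 1)·0.0351 = 1 + 2.0358 = 3.0358.
n_eff = 3894 / 3.0358 = 1283.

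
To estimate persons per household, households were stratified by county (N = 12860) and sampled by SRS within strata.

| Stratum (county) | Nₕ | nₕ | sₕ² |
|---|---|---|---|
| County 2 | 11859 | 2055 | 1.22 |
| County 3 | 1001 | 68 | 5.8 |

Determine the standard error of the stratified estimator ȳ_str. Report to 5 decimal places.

0.02998

Var(ȳ_str) = Σₕ Wₕ²(1 − fₕ)sₕ²/nₕ with Wₕ = Nₕ/N, N = 12860.
County 2: Wₕ = 0.92216174; term = 0.92216174²·(1 − 0.17328611)·1.22/2055 = 4.1736636 × 10^-4.
County 3: Wₕ = 0.07783826; term = 0.07783826²·(1 − 0.06793207)·5.8/68 = 4.8167362 × 10^-4.
Sum = 8.9903998 × 10^-4.
SE = √(8.9903998 × 10^-4) = 0.02998.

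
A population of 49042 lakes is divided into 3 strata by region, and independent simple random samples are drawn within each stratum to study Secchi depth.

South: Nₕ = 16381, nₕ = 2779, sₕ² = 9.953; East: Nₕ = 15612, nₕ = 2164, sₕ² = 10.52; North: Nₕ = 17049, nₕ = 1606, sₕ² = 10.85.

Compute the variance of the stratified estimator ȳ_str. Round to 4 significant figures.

Var(ȳ_str) = Σₕ Wₕ²(1 − fₕ)sₕ²/nₕ with Wₕ = Nₕ/N, N = 49042.
South: Wₕ = 0.33401982; term = 0.33401982²·(1 − 0.16964776)·9.953/2779 = 3.3179688 × 10^-4.
East: Wₕ = 0.31833938; term = 0.31833938²·(1 − 0.13861132)·10.52/2164 = 4.2436385 × 10^-4.
North: Wₕ = 0.34764080; term = 0.34764080²·(1 − 0.09419907)·10.85/1606 = 7.3956855 × 10^-4.
Sum = 0.0014957293.

0.001496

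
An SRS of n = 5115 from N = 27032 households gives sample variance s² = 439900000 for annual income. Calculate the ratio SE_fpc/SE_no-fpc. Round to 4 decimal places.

f = n/N = 5115/27032 = 0.18922018.
SE_no-fpc = √(s²/n) = 293.2609; SE_fpc = √((1−f)s²/n) = 264.06183.
Ratio = √(1−f) = 0.90043313.

0.9004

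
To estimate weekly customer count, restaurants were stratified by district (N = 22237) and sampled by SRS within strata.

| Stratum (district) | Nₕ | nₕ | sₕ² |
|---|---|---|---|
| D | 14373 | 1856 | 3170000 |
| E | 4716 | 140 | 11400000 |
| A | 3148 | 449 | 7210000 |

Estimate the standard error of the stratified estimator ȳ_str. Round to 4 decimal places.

Var(ȳ_str) = Σₕ Wₕ²(1 − fₕ)sₕ²/nₕ with Wₕ = Nₕ/N, N = 22237.
D: Wₕ = 0.64635517; term = 0.64635517²·(1 − 0.12913101)·3170000/1856 = 621.40762.
E: Wₕ = 0.21207897; term = 0.21207897²·(1 − 0.02968617)·11400000/140 = 3553.7284.
A: Wₕ = 0.14156586; term = 0.14156586²·(1 − 0.14263024)·7210000/449 = 275.91426.
Sum = 4451.0503.
SE = √(4451.0503) = 66.7162.

66.7162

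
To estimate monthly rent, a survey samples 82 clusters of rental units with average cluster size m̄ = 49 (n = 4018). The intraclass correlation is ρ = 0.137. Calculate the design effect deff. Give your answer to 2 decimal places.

7.58

deff = 1 + (49 − 1)·0.137 = 1 + 6.576 = 7.576.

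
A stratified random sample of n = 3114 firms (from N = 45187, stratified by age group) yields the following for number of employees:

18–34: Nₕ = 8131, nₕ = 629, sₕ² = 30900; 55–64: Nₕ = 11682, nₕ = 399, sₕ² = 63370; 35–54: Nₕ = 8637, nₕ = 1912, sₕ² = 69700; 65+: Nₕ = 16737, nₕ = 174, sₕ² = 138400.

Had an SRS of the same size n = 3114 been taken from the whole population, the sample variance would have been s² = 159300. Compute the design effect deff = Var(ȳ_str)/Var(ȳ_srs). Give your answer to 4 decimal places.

Var(ȳ_str) = Σ Wₕ²(1−fₕ)sₕ²/nₕ with Wₕ = Nₕ/45187:
  18–34: (8131/45187)²·(1−629/8131)·30900/629 = 1.4675802
  55–64: (11682/45187)²·(1−399/11682)·63370/399 = 10.252401
  35–54: (8637/45187)²·(1−1912/8637)·69700/1912 = 1.0369864
  65+: (16737/45187)²·(1−174/16737)·138400/174 = 107.98823
  → Var(ȳ_str) = 120.7452.
Var(ȳ_srs) = (1 − 3114/45187)·159300/3114 = 47.630719.
deff = 120.7452 / 47.630719 = 2.5350.

2.5350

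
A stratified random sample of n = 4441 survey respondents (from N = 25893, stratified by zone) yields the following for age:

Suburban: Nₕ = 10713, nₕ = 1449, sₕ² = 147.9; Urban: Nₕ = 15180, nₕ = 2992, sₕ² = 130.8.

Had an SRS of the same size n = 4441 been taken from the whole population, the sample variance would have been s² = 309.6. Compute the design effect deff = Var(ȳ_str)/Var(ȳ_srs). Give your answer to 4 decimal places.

Var(ȳ_str) = Σ Wₕ²(1−fₕ)sₕ²/nₕ with Wₕ = Nₕ/25893:
  Suburban: (10713/25893)²·(1−1449/10713)·147.9/1449 = 0.015109312
  Urban: (15180/25893)²·(1−2992/15180)·130.8/2992 = 0.012063842
  → Var(ȳ_str) = 0.027173154.
Var(ȳ_srs) = (1 − 4441/25893)·309.6/4441 = 0.057757129.
deff = 0.027173154 / 0.057757129 = 0.4705.

0.4705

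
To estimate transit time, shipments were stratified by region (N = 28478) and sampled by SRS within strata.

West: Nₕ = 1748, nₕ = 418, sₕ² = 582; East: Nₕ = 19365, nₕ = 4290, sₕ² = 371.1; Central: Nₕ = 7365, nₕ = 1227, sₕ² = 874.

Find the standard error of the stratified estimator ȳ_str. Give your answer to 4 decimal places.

Var(ȳ_str) = Σₕ Wₕ²(1 − fₕ)sₕ²/nₕ with Wₕ = Nₕ/N, N = 28478.
West: Wₕ = 0.06138071; term = 0.06138071²·(1 − 0.23913043)·582/418 = 0.0039913591.
East: Wₕ = 0.67999860; term = 0.67999860²·(1 − 0.22153369)·371.1/4290 = 0.031137914.
Central: Wₕ = 0.25862069; term = 0.25862069²·(1 − 0.16659878)·874/1227 = 0.039705213.
Sum = 0.074834486.
SE = √(0.074834486) = 0.2736.

0.2736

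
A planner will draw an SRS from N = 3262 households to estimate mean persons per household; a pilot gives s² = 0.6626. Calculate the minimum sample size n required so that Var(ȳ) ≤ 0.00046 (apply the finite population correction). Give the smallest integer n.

Without fpc, n₀ = s²/D = 0.6626/0.00046 = 1440.4348.
With fpc, (1 − n/N)·s²/n ≤ D requires n ≥ n₀/(1 + n₀/N) = 1440.4348/(1 + 1440.4348/3262) = 999.2054.
Rounding up, n = 1000.

1000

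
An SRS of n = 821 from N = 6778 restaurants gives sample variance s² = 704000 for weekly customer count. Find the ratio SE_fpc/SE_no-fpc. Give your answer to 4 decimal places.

f = n/N = 821/6778 = 0.12112718.
SE_no-fpc = √(s²/n) = 29.282945; SE_fpc = √((1−f)s²/n) = 27.452239.
Ratio = √(1−f) = 0.93748217.

0.9375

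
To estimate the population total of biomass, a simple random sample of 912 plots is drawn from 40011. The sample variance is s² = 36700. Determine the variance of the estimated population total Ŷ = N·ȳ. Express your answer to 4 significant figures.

6.295 × 10^10

Var(Ŷ) = N²·Var(ȳ) = N²·(1 − n/N)·s²/n.
f = 912/40011 = 0.02279373; Var(ȳ) = 0.97720627·36700/912 = 39.32398.
Var(Ŷ) = 40011² · 39.32398 = 6.2952978 × 10^10.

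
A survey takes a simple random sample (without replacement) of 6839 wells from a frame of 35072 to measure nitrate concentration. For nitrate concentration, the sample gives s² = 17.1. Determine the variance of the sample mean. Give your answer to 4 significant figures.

Under SRS without replacement, Var(ȳ) = (1 − f)·s²/n with f = n/N = 6839/35072 = 0.19499886.
Var(ȳ) = (1 − 0.19499886)·17.1/6839 = 0.80500114·0.0025003656 = 0.0020127971.

0.002013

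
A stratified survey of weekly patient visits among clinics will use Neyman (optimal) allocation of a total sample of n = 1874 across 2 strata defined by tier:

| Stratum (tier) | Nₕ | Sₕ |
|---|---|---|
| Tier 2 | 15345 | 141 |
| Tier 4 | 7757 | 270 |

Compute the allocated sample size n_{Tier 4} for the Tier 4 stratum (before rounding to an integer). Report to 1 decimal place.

921.8

Neyman allocation: nₕ = n·NₕSₕ / Σⱼ NⱼSⱼ.
Σ NⱼSⱼ = 15345·141 + 7757·270 = 4.258035 × 10^6.
n_{Tier 4} = 1874·7757·270 / (4.258035 × 10^6) = 921.8.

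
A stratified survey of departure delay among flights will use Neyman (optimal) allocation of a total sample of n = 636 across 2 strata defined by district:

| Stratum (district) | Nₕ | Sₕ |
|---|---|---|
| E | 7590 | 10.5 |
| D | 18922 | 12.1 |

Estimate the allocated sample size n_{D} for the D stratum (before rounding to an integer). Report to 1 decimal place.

471.8

Neyman allocation: nₕ = n·NₕSₕ / Σⱼ NⱼSⱼ.
Σ NⱼSⱼ = 7590·10.5 + 18922·12.1 = 308651.2.
n_{D} = 636·18922·12.1 / 308651.2 = 471.8.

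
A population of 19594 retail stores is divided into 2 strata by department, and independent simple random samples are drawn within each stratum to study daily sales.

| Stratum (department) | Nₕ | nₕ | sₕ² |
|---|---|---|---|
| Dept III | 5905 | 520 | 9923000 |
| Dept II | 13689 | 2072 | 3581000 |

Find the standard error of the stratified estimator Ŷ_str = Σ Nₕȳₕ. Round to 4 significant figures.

Var(Ŷ_str) = Σₕ Nₕ²(1 − fₕ)sₕ²/nₕ.
Dept III: 5905²·(1 − 520/5905)·9923000/520 = 6.0679956 × 10^11.
Dept II: 13689²·(1 − 2072/13689)·3581000/2072 = 2.7484022 × 10^11.
Sum = 8.8163978 × 10^11.
SE = √(8.8163978 × 10^11) = 939000.

939000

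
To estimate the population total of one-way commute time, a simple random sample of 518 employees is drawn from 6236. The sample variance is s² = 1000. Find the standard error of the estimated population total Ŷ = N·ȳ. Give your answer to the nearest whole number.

Var(Ŷ) = N²·Var(ȳ) = N²·(1 − n/N)·s²/n.
f = 518/6236 = 0.08306607; Var(ȳ) = 0.91693393·1000/518 = 1.7701427.
Var(Ŷ) = 6236² · 1.7701427 = 6.8836771 × 10^7.
SE(Ŷ) = √(6.8836771 × 10^7) = 8297.

8297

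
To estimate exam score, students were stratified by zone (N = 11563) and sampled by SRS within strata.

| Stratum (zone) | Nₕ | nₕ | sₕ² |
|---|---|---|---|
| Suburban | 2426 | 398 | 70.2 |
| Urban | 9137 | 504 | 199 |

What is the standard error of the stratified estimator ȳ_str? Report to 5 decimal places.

Var(ȳ_str) = Σₕ Wₕ²(1 − fₕ)sₕ²/nₕ with Wₕ = Nₕ/N, N = 11563.
Suburban: Wₕ = 0.20980714; term = 0.20980714²·(1 − 0.16405606)·70.2/398 = 0.0064904041.
Urban: Wₕ = 0.79019286; term = 0.79019286²·(1 − 0.05516034)·199/504 = 0.23294149.
Sum = 0.23943189.
SE = √(0.23943189) = 0.48932.

0.48932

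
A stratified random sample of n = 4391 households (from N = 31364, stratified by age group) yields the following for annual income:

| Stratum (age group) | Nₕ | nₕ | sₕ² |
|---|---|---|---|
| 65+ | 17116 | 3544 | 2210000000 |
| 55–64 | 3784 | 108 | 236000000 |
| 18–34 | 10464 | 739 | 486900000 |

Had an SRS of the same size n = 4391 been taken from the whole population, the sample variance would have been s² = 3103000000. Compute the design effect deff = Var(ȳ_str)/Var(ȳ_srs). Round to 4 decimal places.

0.4053

Var(ȳ_str) = Σ Wₕ²(1−fₕ)sₕ²/nₕ with Wₕ = Nₕ/31364:
  65+: (17116/31364)²·(1−3544/17116)·2210000000/3544 = 147258.98
  55–64: (3784/31364)²·(1−108/3784)·236000000/108 = 30899.538
  18–34: (10464/31364)²·(1−739/10464)·486900000/739 = 68158.463
  → Var(ȳ_str) = 246316.98.
Var(ȳ_srs) = (1 − 4391/31364)·3103000000/4391 = 607737.65.
deff = 246316.98 / 607737.65 = 0.4053.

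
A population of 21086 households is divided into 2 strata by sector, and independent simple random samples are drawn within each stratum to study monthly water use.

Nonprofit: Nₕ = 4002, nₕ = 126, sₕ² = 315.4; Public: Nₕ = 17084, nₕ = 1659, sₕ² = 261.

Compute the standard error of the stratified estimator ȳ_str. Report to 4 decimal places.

0.4249

Var(ȳ_str) = Σₕ Wₕ²(1 − fₕ)sₕ²/nₕ with Wₕ = Nₕ/N, N = 21086.
Nonprofit: Wₕ = 0.18979418; term = 0.18979418²·(1 − 0.03148426)·315.4/126 = 0.087330027.
Public: Wₕ = 0.81020582; term = 0.81020582²·(1 − 0.09710841)·261/1659 = 0.093243905.
Sum = 0.18057393.
SE = √(0.18057393) = 0.4249.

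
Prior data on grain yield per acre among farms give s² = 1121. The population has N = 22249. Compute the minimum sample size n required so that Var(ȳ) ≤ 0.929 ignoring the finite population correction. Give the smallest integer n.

1207

Without fpc, n₀ = s²/D = 1121/0.929 = 1206.6738.
Rounding up, n = 1207.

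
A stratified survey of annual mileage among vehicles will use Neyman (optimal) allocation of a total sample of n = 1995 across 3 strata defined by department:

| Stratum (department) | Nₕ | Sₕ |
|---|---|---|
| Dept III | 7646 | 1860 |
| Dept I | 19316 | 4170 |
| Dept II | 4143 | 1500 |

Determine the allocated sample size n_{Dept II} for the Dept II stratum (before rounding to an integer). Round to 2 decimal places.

Neyman allocation: nₕ = n·NₕSₕ / Σⱼ NⱼSⱼ.
Σ NⱼSⱼ = 7646·1860 + 19316·4170 + 4143·1500 = 1.0098378 × 10^8.
n_{Dept II} = 1995·4143·1500 / (1.0098378 × 10^8) = 122.77.

122.77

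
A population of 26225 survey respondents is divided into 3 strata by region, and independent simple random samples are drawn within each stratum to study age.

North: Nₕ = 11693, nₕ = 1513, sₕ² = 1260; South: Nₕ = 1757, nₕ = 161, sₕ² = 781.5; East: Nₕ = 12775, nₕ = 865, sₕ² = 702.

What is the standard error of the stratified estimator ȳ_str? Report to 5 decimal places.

0.58606

Var(ȳ_str) = Σₕ Wₕ²(1 − fₕ)sₕ²/nₕ with Wₕ = Nₕ/N, N = 26225.
North: Wₕ = 0.44587226; term = 0.44587226²·(1 − 0.12939365)·1260/1513 = 0.14413663.
South: Wₕ = 0.06699714; term = 0.06699714²·(1 − 0.09163347)·781.5/161 = 0.019791411.
East: Wₕ = 0.48713060; term = 0.48713060²·(1 − 0.06771037)·702/865 = 0.1795406.
Sum = 0.34346864.
SE = √(0.34346864) = 0.58606.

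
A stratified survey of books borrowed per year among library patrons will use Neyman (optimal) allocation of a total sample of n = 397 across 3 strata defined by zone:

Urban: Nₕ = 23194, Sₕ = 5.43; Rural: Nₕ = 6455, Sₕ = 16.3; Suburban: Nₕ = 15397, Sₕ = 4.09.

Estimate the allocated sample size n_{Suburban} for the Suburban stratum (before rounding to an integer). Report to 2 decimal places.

85.00

Neyman allocation: nₕ = n·NₕSₕ / Σⱼ NⱼSⱼ.
Σ NⱼSⱼ = 23194·5.43 + 6455·16.3 + 15397·4.09 = 294133.65.
n_{Suburban} = 397·15397·4.09 / 294133.65 = 85.00.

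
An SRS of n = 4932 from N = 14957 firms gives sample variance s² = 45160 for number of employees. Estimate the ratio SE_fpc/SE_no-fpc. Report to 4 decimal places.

f = n/N = 4932/14957 = 0.32974527.
SE_no-fpc = √(s²/n) = 3.0259757; SE_fpc = √((1−f)s²/n) = 2.4773386.
Ratio = √(1−f) = 0.81869086.

0.8187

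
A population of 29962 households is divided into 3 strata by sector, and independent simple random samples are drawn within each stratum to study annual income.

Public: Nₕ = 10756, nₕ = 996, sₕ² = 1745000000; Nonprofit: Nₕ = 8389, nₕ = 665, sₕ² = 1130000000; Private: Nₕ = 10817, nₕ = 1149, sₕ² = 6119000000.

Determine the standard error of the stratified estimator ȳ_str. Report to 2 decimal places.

973.61

Var(ȳ_str) = Σₕ Wₕ²(1 − fₕ)sₕ²/nₕ with Wₕ = Nₕ/N, N = 29962.
Public: Wₕ = 0.35898805; term = 0.35898805²·(1 − 0.09259948)·1745000000/996 = 204877.9.
Nonprofit: Wₕ = 0.27998798; term = 0.27998798²·(1 − 0.07927047)·1130000000/665 = 122650.03.
Private: Wₕ = 0.36102396; term = 0.36102396²·(1 − 0.10622169)·6119000000/1149 = 620386.44.
Sum = 947914.37.
SE = √(947914.37) = 973.61.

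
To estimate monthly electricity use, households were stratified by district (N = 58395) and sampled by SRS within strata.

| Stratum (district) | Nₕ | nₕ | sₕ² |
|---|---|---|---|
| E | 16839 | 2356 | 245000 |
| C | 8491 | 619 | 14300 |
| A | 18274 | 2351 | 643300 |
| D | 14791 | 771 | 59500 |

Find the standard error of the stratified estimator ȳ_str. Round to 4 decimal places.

5.9943

Var(ȳ_str) = Σₕ Wₕ²(1 − fₕ)sₕ²/nₕ with Wₕ = Nₕ/N, N = 58395.
E: Wₕ = 0.28836373; term = 0.28836373²·(1 − 0.13991330)·245000/2356 = 7.4372829.
C: Wₕ = 0.14540628; term = 0.14540628²·(1 − 0.07290072)·14300/619 = 0.45283292.
A: Wₕ = 0.31293775; term = 0.31293775²·(1 − 0.12865273)·643300/2351 = 23.348991.
D: Wₕ = 0.25329223; term = 0.25329223²·(1 − 0.05212629)·59500/771 = 4.6930676.
Sum = 35.932174.
SE = √(35.932174) = 5.9943.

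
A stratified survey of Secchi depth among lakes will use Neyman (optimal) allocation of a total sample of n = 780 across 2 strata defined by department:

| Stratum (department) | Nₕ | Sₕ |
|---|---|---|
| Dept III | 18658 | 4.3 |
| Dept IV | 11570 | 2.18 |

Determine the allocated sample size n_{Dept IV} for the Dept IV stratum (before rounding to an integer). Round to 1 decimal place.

Neyman allocation: nₕ = n·NₕSₕ / Σⱼ NⱼSⱼ.
Σ NⱼSⱼ = 18658·4.3 + 11570·2.18 = 105452.
n_{Dept IV} = 780·11570·2.18 / 105452 = 186.6.

186.6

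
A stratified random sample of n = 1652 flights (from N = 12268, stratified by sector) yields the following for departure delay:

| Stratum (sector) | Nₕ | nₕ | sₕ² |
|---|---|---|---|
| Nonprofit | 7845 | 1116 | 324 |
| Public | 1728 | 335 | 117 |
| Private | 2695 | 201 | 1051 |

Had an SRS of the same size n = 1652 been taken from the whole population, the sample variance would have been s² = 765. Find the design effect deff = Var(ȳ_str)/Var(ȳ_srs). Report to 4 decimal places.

Var(ȳ_str) = Σ Wₕ²(1−fₕ)sₕ²/nₕ with Wₕ = Nₕ/12268:
  Nonprofit: (7845/12268)²·(1−1116/7845)·324/1116 = 0.10183024
  Public: (1728/12268)²·(1−335/1728)·117/335 = 0.0055858385
  Private: (2695/12268)²·(1−201/2695)·1051/201 = 0.23351476
  → Var(ȳ_str) = 0.34093084.
Var(ȳ_srs) = (1 − 1652/12268)·765/1652 = 0.40071771.
deff = 0.34093084 / 0.40071771 = 0.8508.

0.8508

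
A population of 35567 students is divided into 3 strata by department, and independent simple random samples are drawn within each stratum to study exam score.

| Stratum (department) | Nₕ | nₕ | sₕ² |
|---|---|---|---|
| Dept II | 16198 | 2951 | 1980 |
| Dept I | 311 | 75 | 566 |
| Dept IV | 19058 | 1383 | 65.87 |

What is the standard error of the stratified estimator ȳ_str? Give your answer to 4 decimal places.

Var(ȳ_str) = Σₕ Wₕ²(1 − fₕ)sₕ²/nₕ with Wₕ = Nₕ/N, N = 35567.
Dept II: Wₕ = 0.45542216; term = 0.45542216²·(1 − 0.18218299)·1980/2951 = 0.11381.
Dept I: Wₕ = 0.00874406; term = 0.00874406²·(1 − 0.24115756)·566/75 = 4.378578 × 10^-4.
Dept IV: Wₕ = 0.53583378; term = 0.53583378²·(1 − 0.07256795)·65.87/1383 = 0.012682584.
Sum = 0.12693044.
SE = √(0.12693044) = 0.3563.

0.3563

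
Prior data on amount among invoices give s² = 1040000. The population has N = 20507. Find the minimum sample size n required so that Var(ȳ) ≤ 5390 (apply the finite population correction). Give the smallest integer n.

Without fpc, n₀ = s²/D = 1040000/5390 = 192.9499.
With fpc, (1 − n/N)·s²/n ≤ D requires n ≥ n₀/(1 + n₀/N) = 192.9499/(1 + 192.9499/20507) = 191.1514.
Rounding up, n = 192.

192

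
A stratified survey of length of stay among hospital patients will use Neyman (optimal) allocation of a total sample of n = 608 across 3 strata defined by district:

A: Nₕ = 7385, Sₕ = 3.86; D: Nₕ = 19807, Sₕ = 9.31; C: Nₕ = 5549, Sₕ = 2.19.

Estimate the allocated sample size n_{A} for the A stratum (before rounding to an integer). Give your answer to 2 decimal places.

Neyman allocation: nₕ = n·NₕSₕ / Σⱼ NⱼSⱼ.
Σ NⱼSⱼ = 7385·3.86 + 19807·9.31 + 5549·2.19 = 225061.58.
n_{A} = 608·7385·3.86 / 225061.58 = 77.01.

77.01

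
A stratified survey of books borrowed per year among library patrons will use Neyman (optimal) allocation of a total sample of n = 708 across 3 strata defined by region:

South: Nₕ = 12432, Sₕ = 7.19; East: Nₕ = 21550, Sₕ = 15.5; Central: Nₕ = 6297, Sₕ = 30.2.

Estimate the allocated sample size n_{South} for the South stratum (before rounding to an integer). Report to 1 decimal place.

103.1

Neyman allocation: nₕ = n·NₕSₕ / Σⱼ NⱼSⱼ.
Σ NⱼSⱼ = 12432·7.19 + 21550·15.5 + 6297·30.2 = 613580.48.
n_{South} = 708·12432·7.19 / 613580.48 = 103.1.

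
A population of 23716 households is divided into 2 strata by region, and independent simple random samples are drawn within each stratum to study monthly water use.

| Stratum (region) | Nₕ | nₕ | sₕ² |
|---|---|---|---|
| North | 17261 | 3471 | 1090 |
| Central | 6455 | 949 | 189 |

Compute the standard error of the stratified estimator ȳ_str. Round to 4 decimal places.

0.3814

Var(ȳ_str) = Σₕ Wₕ²(1 − fₕ)sₕ²/nₕ with Wₕ = Nₕ/N, N = 23716.
North: Wₕ = 0.72782088; term = 0.72782088²·(1 − 0.20108916)·1090/3471 = 0.13289824.
Central: Wₕ = 0.27217912; term = 0.27217912²·(1 − 0.14701782)·189/949 = 0.012584767.
Sum = 0.14548301.
SE = √(0.14548301) = 0.3814.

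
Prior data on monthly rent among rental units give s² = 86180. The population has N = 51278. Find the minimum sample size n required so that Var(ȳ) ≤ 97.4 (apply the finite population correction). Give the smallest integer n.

Without fpc, n₀ = s²/D = 86180/97.4 = 884.8049.
With fpc, (1 − n/N)·s²/n ≤ D requires n ≥ n₀/(1 + n₀/N) = 884.8049/(1 + 884.8049/51278) = 869.7965.
Rounding up, n = 870.

870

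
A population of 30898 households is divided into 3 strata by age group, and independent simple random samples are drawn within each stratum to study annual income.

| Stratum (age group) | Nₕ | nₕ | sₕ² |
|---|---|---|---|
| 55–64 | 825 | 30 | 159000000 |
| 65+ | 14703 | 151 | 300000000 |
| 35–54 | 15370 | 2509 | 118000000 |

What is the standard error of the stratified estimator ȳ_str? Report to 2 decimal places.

Var(ȳ_str) = Σₕ Wₕ²(1 − fₕ)sₕ²/nₕ with Wₕ = Nₕ/N, N = 30898.
55–64: Wₕ = 0.02670076; term = 0.02670076²·(1 − 0.03636364)·159000000/30 = 3641.1302.
65+: Wₕ = 0.47585604; term = 0.47585604²·(1 − 0.01027001)·300000000/151 = 445258.49.
35–54: Wₕ = 0.49744320; term = 0.49744320²·(1 − 0.16324008)·118000000/2509 = 9737.9875.
Sum = 458637.61.
SE = √(458637.61) = 677.23.

677.23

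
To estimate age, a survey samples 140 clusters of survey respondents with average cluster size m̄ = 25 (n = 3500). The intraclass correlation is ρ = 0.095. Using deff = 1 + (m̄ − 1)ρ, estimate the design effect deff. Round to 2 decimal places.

3.28

deff = 1 + (25 − 1)·0.095 = 1 + 2.28 = 3.28.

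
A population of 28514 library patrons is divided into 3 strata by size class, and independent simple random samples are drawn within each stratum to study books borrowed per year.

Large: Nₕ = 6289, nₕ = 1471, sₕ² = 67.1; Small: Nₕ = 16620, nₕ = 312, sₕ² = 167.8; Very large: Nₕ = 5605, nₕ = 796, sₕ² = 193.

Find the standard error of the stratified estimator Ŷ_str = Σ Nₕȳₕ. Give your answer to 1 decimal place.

12397.1

Var(Ŷ_str) = Σₕ Nₕ²(1 − fₕ)sₕ²/nₕ.
Large: 6289²·(1 − 1471/6289)·67.1/1471 = 1.3821597 × 10^6.
Small: 16620²·(1 − 312/16620)·167.8/312 = 1.4577031 × 10^8.
Very large: 5605²·(1 − 796/5605)·193/796 = 6.535437 × 10^6.
Sum = 1.5368791 × 10^8.
SE = √(1.5368791 × 10^8) = 12397.1.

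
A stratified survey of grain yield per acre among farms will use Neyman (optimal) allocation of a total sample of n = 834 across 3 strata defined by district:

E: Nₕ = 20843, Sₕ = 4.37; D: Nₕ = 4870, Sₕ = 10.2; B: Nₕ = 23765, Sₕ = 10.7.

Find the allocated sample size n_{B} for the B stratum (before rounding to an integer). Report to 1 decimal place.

536.8

Neyman allocation: nₕ = n·NₕSₕ / Σⱼ NⱼSⱼ.
Σ NⱼSⱼ = 20843·4.37 + 4870·10.2 + 23765·10.7 = 395043.41.
n_{B} = 834·23765·10.7 / 395043.41 = 536.8.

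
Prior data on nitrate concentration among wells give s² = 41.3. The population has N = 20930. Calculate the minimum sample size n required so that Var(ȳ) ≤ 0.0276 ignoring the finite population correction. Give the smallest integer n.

Without fpc, n₀ = s²/D = 41.3/0.0276 = 1496.3768.
Rounding up, n = 1497.

1497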